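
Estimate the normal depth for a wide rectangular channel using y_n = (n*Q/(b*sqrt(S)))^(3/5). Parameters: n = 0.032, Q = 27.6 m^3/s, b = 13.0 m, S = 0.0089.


We use the wide-channel approximation y_n = (n*Q/(b*sqrt(S)))^(3/5).
sqrt(S) = sqrt(0.0089) = 0.09434.
Numerator: n*Q = 0.032 * 27.6 = 0.8832.
Denominator: b*sqrt(S) = 13.0 * 0.09434 = 1.22642.
arg = 0.7201.
y_n = 0.7201^(3/5) = 0.8212 m.

0.8212


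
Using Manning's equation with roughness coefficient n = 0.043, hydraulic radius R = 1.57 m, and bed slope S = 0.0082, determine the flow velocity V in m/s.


Manning's equation gives V = (1/n) * R^(2/3) * S^(1/2).
First, compute R^(2/3) = 1.57^(2/3) = 1.3508.
Next, S^(1/2) = 0.0082^(1/2) = 0.090554.
Then 1/n = 1/0.043 = 23.26.
V = 23.26 * 1.3508 * 0.090554 = 2.8447 m/s.

2.8447


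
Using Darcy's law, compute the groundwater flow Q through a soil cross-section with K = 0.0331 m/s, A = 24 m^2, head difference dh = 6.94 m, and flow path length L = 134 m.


Darcy's law: Q = K * A * i, where i = dh/L.
Hydraulic gradient i = 6.94 / 134 = 0.051791.
Q = 0.0331 * 24 * 0.051791
  = 0.0411 m^3/s.

0.0411


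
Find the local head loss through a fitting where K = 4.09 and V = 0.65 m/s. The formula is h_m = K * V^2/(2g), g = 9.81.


Minor loss formula: h_m = K * V^2/(2g).
V^2 = 0.65^2 = 0.4225.
V^2/(2g) = 0.4225 / 19.62 = 0.0215 m.
h_m = 4.09 * 0.0215 = 0.0881 m.

0.0881


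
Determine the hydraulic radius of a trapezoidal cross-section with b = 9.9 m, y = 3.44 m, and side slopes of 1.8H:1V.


For a trapezoidal section with side slope z:
A = (b + z*y)*y = (9.9 + 1.8*3.44)*3.44 = 55.356 m^2.
P = b + 2*y*sqrt(1 + z^2) = 9.9 + 2*3.44*sqrt(1 + 1.8^2) = 24.067 m.
R = A/P = 55.356 / 24.067 = 2.3001 m.

2.3001


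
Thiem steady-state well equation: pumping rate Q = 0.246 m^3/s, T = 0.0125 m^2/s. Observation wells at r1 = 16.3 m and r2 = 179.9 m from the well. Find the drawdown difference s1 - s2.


Thiem equation: s1 - s2 = Q/(2*pi*T) * ln(r2/r1).
ln(r2/r1) = ln(179.9/16.3) = 2.4012.
Q/(2*pi*T) = 0.246 / (2*pi*0.0125) = 0.246 / 0.0785 = 3.1322.
s1 - s2 = 3.1322 * 2.4012 = 7.5211 m.

7.5211


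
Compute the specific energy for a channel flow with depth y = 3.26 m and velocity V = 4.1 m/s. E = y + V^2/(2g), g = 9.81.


Specific energy E = y + V^2/(2g).
Velocity head = V^2/(2g) = 4.1^2 / (2*9.81) = 16.81 / 19.62 = 0.8568 m.
E = 3.26 + 0.8568 = 4.1168 m.

4.1168


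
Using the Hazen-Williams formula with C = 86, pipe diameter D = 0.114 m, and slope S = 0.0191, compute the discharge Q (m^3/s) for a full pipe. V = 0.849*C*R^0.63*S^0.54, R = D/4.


For a full circular pipe, R = D/4 = 0.114/4 = 0.0285 m.
V = 0.849 * 86 * 0.0285^0.63 * 0.0191^0.54
  = 0.849 * 86 * 0.106305 * 0.117966
  = 0.9156 m/s.
Pipe area A = pi*D^2/4 = pi*0.114^2/4 = 0.0102 m^2.
Q = A * V = 0.0102 * 0.9156 = 0.0093 m^3/s.

0.0093


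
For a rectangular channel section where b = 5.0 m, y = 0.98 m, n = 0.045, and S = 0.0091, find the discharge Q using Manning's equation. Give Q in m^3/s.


For a rectangular channel, the cross-sectional area A = b * y = 5.0 * 0.98 = 4.9 m^2.
The wetted perimeter P = b + 2y = 5.0 + 2*0.98 = 6.96 m.
Hydraulic radius R = A/P = 4.9/6.96 = 0.704 m.
Velocity V = (1/n)*R^(2/3)*S^(1/2) = (1/0.045)*0.704^(2/3)*0.0091^(1/2) = 1.6776 m/s.
Discharge Q = A * V = 4.9 * 1.6776 = 8.22 m^3/s.

8.22


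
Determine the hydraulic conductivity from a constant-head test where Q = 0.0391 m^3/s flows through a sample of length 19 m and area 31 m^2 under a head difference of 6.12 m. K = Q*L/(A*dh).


From K = Q*L / (A*dh):
Numerator: Q*L = 0.0391 * 19 = 0.7429.
Denominator: A*dh = 31 * 6.12 = 189.72.
K = 0.7429 / 189.72 = 0.003916 m/s.

0.003916


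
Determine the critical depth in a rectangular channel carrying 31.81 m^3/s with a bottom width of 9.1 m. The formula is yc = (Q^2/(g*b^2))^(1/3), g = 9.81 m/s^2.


Using yc = (Q^2 / (g * b^2))^(1/3):
Q^2 = 31.81^2 = 1011.88.
g * b^2 = 9.81 * 9.1^2 = 9.81 * 82.81 = 812.37.
Q^2 / (g*b^2) = 1011.88 / 812.37 = 1.2456.
yc = 1.2456^(1/3) = 1.0759 m.

1.0759


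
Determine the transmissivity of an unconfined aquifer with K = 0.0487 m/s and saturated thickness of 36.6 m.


Transmissivity is defined as T = K * h.
T = 0.0487 * 36.6
  = 1.7824 m^2/s.

1.7824


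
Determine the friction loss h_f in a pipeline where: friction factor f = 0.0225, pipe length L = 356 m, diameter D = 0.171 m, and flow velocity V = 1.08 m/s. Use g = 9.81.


Darcy-Weisbach equation: h_f = f * (L/D) * V^2/(2g).
f * L/D = 0.0225 * 356/0.171 = 46.8421.
V^2/(2g) = 1.08^2 / (2*9.81) = 1.1664 / 19.62 = 0.0594 m.
h_f = 46.8421 * 0.0594 = 2.785 m.

2.785


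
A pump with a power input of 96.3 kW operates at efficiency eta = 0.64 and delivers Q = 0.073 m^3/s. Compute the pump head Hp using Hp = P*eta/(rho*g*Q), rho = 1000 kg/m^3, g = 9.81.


Pump head formula: Hp = P * eta / (rho * g * Q).
Numerator: P * eta = 96.3 * 1000 * 0.64 = 61632.0 W.
Denominator: rho * g * Q = 1000 * 9.81 * 0.073 = 716.13.
Hp = 61632.0 / 716.13 = 86.06 m.

86.06


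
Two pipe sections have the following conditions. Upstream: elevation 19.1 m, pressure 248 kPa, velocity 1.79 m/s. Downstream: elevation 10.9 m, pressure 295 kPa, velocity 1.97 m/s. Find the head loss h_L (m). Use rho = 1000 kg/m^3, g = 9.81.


Total head at each section: H = z + p/(rho*g) + V^2/(2g).
H1 = 19.1 + 248*1000/(1000*9.81) + 1.79^2/(2*9.81)
   = 19.1 + 25.28 + 0.1633
   = 44.544 m.
H2 = 10.9 + 295*1000/(1000*9.81) + 1.97^2/(2*9.81)
   = 10.9 + 30.071 + 0.1978
   = 41.169 m.
h_L = H1 - H2 = 44.544 - 41.169 = 3.374 m.

3.374


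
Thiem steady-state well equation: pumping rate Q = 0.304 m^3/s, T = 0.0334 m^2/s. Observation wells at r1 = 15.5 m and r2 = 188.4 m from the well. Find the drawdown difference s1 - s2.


Thiem equation: s1 - s2 = Q/(2*pi*T) * ln(r2/r1).
ln(r2/r1) = ln(188.4/15.5) = 2.4977.
Q/(2*pi*T) = 0.304 / (2*pi*0.0334) = 0.304 / 0.2099 = 1.4486.
s1 - s2 = 1.4486 * 2.4977 = 3.6182 m.

3.6182


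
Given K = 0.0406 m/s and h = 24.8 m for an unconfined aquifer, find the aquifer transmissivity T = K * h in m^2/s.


Transmissivity is defined as T = K * h.
T = 0.0406 * 24.8
  = 1.0069 m^2/s.

1.0069


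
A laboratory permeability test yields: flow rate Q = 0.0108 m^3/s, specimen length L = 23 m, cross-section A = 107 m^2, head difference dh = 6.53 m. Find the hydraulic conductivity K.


From K = Q*L / (A*dh):
Numerator: Q*L = 0.0108 * 23 = 0.2484.
Denominator: A*dh = 107 * 6.53 = 698.71.
K = 0.2484 / 698.71 = 0.000356 m/s.

0.000356


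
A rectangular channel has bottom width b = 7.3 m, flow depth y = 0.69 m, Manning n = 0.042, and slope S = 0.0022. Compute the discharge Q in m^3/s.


For a rectangular channel, the cross-sectional area A = b * y = 7.3 * 0.69 = 5.04 m^2.
The wetted perimeter P = b + 2y = 7.3 + 2*0.69 = 8.68 m.
Hydraulic radius R = A/P = 5.04/8.68 = 0.5803 m.
Velocity V = (1/n)*R^(2/3)*S^(1/2) = (1/0.042)*0.5803^(2/3)*0.0022^(1/2) = 0.777 m/s.
Discharge Q = A * V = 5.04 * 0.777 = 3.914 m^3/s.

3.914


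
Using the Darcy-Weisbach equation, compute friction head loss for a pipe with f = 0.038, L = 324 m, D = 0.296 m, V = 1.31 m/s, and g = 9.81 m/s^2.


Darcy-Weisbach equation: h_f = f * (L/D) * V^2/(2g).
f * L/D = 0.038 * 324/0.296 = 41.5946.
V^2/(2g) = 1.31^2 / (2*9.81) = 1.7161 / 19.62 = 0.0875 m.
h_f = 41.5946 * 0.0875 = 3.638 m.

3.638


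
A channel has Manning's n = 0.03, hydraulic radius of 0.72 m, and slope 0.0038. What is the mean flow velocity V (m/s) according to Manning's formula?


Manning's equation gives V = (1/n) * R^(2/3) * S^(1/2).
First, compute R^(2/3) = 0.72^(2/3) = 0.8033.
Next, S^(1/2) = 0.0038^(1/2) = 0.061644.
Then 1/n = 1/0.03 = 33.33.
V = 33.33 * 0.8033 * 0.061644 = 1.6507 m/s.

1.6507


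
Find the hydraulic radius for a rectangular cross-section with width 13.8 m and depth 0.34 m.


For a rectangular section:
Flow area A = b * y = 13.8 * 0.34 = 4.69 m^2.
Wetted perimeter P = b + 2y = 13.8 + 2*0.34 = 14.48 m.
Hydraulic radius R = A/P = 4.69 / 14.48 = 0.324 m.

0.324


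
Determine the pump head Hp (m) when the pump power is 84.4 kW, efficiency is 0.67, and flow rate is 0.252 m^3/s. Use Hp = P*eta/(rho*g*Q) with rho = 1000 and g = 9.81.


Pump head formula: Hp = P * eta / (rho * g * Q).
Numerator: P * eta = 84.4 * 1000 * 0.67 = 56548.0 W.
Denominator: rho * g * Q = 1000 * 9.81 * 0.252 = 2472.12.
Hp = 56548.0 / 2472.12 = 22.87 m.

22.87


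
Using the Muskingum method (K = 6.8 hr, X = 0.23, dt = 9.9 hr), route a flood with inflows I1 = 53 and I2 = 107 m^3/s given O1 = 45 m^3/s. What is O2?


Muskingum coefficients:
denom = 2*K*(1-X) + dt = 2*6.8*(1-0.23) + 9.9 = 20.372.
C0 = (dt - 2*K*X)/denom = (9.9 - 2*6.8*0.23)/20.372 = 0.3324.
C1 = (dt + 2*K*X)/denom = (9.9 + 2*6.8*0.23)/20.372 = 0.6395.
C2 = (2*K*(1-X) - dt)/denom = 0.0281.
O2 = C0*I2 + C1*I1 + C2*O1
   = 0.3324*107 + 0.6395*53 + 0.0281*45
   = 70.73 m^3/s.

70.73


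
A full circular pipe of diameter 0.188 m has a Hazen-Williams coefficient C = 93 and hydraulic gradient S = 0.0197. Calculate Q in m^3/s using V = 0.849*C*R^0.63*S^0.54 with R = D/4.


For a full circular pipe, R = D/4 = 0.188/4 = 0.047 m.
V = 0.849 * 93 * 0.047^0.63 * 0.0197^0.54
  = 0.849 * 93 * 0.145687 * 0.119953
  = 1.3798 m/s.
Pipe area A = pi*D^2/4 = pi*0.188^2/4 = 0.0278 m^2.
Q = A * V = 0.0278 * 1.3798 = 0.0383 m^3/s.

0.0383


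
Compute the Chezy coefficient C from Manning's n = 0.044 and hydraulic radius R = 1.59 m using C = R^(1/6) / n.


The Chezy coefficient relates to Manning's n through C = R^(1/6) / n.
R^(1/6) = 1.59^(1/6) = 1.080354.
C = 1.080354 / 0.044 = 24.55 m^(1/2)/s.

24.55


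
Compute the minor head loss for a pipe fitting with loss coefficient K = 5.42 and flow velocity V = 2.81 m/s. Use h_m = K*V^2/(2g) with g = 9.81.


Minor loss formula: h_m = K * V^2/(2g).
V^2 = 2.81^2 = 7.8961.
V^2/(2g) = 7.8961 / 19.62 = 0.4025 m.
h_m = 5.42 * 0.4025 = 2.1813 m.

2.1813


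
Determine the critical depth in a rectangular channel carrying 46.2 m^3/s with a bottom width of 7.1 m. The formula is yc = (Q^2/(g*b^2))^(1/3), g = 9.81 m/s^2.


Using yc = (Q^2 / (g * b^2))^(1/3):
Q^2 = 46.2^2 = 2134.44.
g * b^2 = 9.81 * 7.1^2 = 9.81 * 50.41 = 494.52.
Q^2 / (g*b^2) = 2134.44 / 494.52 = 4.3162.
yc = 4.3162^(1/3) = 1.6282 m.

1.6282


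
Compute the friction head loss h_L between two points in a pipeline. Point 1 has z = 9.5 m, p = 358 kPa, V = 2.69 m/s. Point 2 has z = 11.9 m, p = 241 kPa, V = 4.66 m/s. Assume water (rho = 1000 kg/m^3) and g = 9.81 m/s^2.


Total head at each section: H = z + p/(rho*g) + V^2/(2g).
H1 = 9.5 + 358*1000/(1000*9.81) + 2.69^2/(2*9.81)
   = 9.5 + 36.493 + 0.3688
   = 46.362 m.
H2 = 11.9 + 241*1000/(1000*9.81) + 4.66^2/(2*9.81)
   = 11.9 + 24.567 + 1.1068
   = 37.574 m.
h_L = H1 - H2 = 46.362 - 37.574 = 8.789 m.

8.789


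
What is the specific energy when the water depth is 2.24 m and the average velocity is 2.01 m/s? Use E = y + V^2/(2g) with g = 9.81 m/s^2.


Specific energy E = y + V^2/(2g).
Velocity head = V^2/(2g) = 2.01^2 / (2*9.81) = 4.0401 / 19.62 = 0.2059 m.
E = 2.24 + 0.2059 = 2.4459 m.

2.4459


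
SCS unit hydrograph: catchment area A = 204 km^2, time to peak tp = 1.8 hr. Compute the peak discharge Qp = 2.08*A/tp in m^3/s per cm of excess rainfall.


SCS formula: Qp = 2.08 * A / tp.
Qp = 2.08 * 204 / 1.8
   = 424.32 / 1.8
   = 235.73 m^3/s per cm.

235.73


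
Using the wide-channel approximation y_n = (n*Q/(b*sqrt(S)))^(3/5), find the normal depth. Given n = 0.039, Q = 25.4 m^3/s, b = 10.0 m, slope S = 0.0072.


We use the wide-channel approximation y_n = (n*Q/(b*sqrt(S)))^(3/5).
sqrt(S) = sqrt(0.0072) = 0.084853.
Numerator: n*Q = 0.039 * 25.4 = 0.9906.
Denominator: b*sqrt(S) = 10.0 * 0.084853 = 0.84853.
arg = 1.1674.
y_n = 1.1674^(3/5) = 1.0973 m.

1.0973


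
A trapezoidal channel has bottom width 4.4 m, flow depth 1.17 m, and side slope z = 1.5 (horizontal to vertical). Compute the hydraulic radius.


For a trapezoidal section with side slope z:
A = (b + z*y)*y = (4.4 + 1.5*1.17)*1.17 = 7.201 m^2.
P = b + 2*y*sqrt(1 + z^2) = 4.4 + 2*1.17*sqrt(1 + 1.5^2) = 8.618 m.
R = A/P = 7.201 / 8.618 = 0.8356 m.

0.8356


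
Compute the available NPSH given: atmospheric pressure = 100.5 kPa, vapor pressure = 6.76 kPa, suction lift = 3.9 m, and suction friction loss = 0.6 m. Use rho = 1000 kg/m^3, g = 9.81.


NPSHa = p_atm/(rho*g) - z_s - hf_s - p_vap/(rho*g).
p_atm/(rho*g) = 100.5*1000 / (1000*9.81) = 10.245 m.
p_vap/(rho*g) = 6.76*1000 / (1000*9.81) = 0.689 m.
NPSHa = 10.245 - 3.9 - 0.6 - 0.689
      = 5.06 m.

5.06


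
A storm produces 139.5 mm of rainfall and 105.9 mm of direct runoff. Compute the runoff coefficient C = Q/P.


The runoff coefficient C = runoff depth / rainfall depth.
C = 105.9 / 139.5
  = 0.7591.

0.7591


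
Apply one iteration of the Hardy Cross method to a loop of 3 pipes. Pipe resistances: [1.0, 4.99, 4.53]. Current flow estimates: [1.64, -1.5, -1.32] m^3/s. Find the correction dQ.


Numerator terms (r*Q*|Q|): 1.0*1.64*|1.64| = 2.6896; 4.99*-1.5*|-1.5| = -11.2275; 4.53*-1.32*|-1.32| = -7.8931.
Sum of numerator = -16.431.
Denominator terms (r*|Q|): 1.0*|1.64| = 1.64; 4.99*|-1.5| = 7.485; 4.53*|-1.32| = 5.9796.
2 * sum of denominator = 2 * 15.1046 = 30.2092.
dQ = --16.431 / 30.2092 = 0.5439 m^3/s.

0.5439


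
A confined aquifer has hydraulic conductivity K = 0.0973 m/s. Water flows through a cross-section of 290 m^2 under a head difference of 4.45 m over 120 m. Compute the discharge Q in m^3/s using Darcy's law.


Darcy's law: Q = K * A * i, where i = dh/L.
Hydraulic gradient i = 4.45 / 120 = 0.037083.
Q = 0.0973 * 290 * 0.037083
  = 1.0464 m^3/s.

1.0464


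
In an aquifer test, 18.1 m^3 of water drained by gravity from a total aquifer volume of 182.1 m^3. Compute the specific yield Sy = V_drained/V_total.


Specific yield Sy = Volume drained / Total volume.
Sy = 18.1 / 182.1
   = 0.0994.

0.0994


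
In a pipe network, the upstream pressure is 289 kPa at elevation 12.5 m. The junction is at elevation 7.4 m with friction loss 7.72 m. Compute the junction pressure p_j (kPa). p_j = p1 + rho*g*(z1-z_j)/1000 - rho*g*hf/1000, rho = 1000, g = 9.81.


Junction pressure: p_j = p1 + rho*g*(z1 - z_j)/1000 - rho*g*hf/1000.
Elevation term = 1000*9.81*(12.5 - 7.4)/1000 = 50.031 kPa.
Friction term = 1000*9.81*7.72/1000 = 75.733 kPa.
p_j = 289 + 50.031 - 75.733 = 263.3 kPa.

263.3


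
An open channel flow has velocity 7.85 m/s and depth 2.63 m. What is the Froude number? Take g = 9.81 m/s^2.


The Froude number is defined as Fr = V / sqrt(g*y).
g*y = 9.81 * 2.63 = 25.8003.
sqrt(g*y) = sqrt(25.8003) = 5.0794.
Fr = 7.85 / 5.0794 = 1.5455.

1.5455


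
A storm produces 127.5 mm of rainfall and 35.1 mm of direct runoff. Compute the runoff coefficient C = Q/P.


The runoff coefficient C = runoff depth / rainfall depth.
C = 35.1 / 127.5
  = 0.2753.

0.2753


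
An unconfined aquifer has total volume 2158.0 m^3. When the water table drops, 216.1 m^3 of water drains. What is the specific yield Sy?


Specific yield Sy = Volume drained / Total volume.
Sy = 216.1 / 2158.0
   = 0.1001.

0.1001


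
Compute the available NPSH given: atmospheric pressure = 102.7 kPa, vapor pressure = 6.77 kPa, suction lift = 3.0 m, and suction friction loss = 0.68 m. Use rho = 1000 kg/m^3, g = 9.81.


NPSHa = p_atm/(rho*g) - z_s - hf_s - p_vap/(rho*g).
p_atm/(rho*g) = 102.7*1000 / (1000*9.81) = 10.469 m.
p_vap/(rho*g) = 6.77*1000 / (1000*9.81) = 0.69 m.
NPSHa = 10.469 - 3.0 - 0.68 - 0.69
      = 6.1 m.

6.1


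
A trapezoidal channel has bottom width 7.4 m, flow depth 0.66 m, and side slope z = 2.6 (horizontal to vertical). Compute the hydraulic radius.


For a trapezoidal section with side slope z:
A = (b + z*y)*y = (7.4 + 2.6*0.66)*0.66 = 6.017 m^2.
P = b + 2*y*sqrt(1 + z^2) = 7.4 + 2*0.66*sqrt(1 + 2.6^2) = 11.077 m.
R = A/P = 6.017 / 11.077 = 0.5432 m.

0.5432


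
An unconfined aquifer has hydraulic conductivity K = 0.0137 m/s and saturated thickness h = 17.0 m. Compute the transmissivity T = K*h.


Transmissivity is defined as T = K * h.
T = 0.0137 * 17.0
  = 0.2329 m^2/s.

0.2329


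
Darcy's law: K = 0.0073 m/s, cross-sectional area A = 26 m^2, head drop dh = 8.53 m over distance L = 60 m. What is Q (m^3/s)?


Darcy's law: Q = K * A * i, where i = dh/L.
Hydraulic gradient i = 8.53 / 60 = 0.142167.
Q = 0.0073 * 26 * 0.142167
  = 0.027 m^3/s.

0.027


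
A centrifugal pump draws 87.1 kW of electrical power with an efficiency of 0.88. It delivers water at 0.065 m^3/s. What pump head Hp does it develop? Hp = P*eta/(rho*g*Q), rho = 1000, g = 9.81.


Pump head formula: Hp = P * eta / (rho * g * Q).
Numerator: P * eta = 87.1 * 1000 * 0.88 = 76648.0 W.
Denominator: rho * g * Q = 1000 * 9.81 * 0.065 = 637.65.
Hp = 76648.0 / 637.65 = 120.2 m.

120.2


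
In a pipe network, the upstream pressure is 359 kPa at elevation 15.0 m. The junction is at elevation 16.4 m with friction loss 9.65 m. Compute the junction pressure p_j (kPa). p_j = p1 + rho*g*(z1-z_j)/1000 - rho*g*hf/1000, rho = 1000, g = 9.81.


Junction pressure: p_j = p1 + rho*g*(z1 - z_j)/1000 - rho*g*hf/1000.
Elevation term = 1000*9.81*(15.0 - 16.4)/1000 = -13.734 kPa.
Friction term = 1000*9.81*9.65/1000 = 94.666 kPa.
p_j = 359 + -13.734 - 94.666 = 250.6 kPa.

250.6


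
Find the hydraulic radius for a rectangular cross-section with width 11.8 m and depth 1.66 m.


For a rectangular section:
Flow area A = b * y = 11.8 * 1.66 = 19.59 m^2.
Wetted perimeter P = b + 2y = 11.8 + 2*1.66 = 15.12 m.
Hydraulic radius R = A/P = 19.59 / 15.12 = 1.2955 m.

1.2955


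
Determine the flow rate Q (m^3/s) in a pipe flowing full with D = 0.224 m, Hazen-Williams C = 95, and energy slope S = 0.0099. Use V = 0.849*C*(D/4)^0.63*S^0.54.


For a full circular pipe, R = D/4 = 0.224/4 = 0.056 m.
V = 0.849 * 95 * 0.056^0.63 * 0.0099^0.54
  = 0.849 * 95 * 0.162689 * 0.082726
  = 1.0855 m/s.
Pipe area A = pi*D^2/4 = pi*0.224^2/4 = 0.0394 m^2.
Q = A * V = 0.0394 * 1.0855 = 0.0428 m^3/s.

0.0428


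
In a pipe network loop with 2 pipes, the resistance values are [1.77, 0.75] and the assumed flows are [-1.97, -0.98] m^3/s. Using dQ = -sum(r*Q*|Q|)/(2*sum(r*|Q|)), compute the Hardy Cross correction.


Numerator terms (r*Q*|Q|): 1.77*-1.97*|-1.97| = -6.8692; 0.75*-0.98*|-0.98| = -0.7203.
Sum of numerator = -7.5895.
Denominator terms (r*|Q|): 1.77*|-1.97| = 3.4869; 0.75*|-0.98| = 0.735.
2 * sum of denominator = 2 * 4.2219 = 8.4438.
dQ = --7.5895 / 8.4438 = 0.8988 m^3/s.

0.8988


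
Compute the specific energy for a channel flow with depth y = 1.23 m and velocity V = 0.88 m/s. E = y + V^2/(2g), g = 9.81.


Specific energy E = y + V^2/(2g).
Velocity head = V^2/(2g) = 0.88^2 / (2*9.81) = 0.7744 / 19.62 = 0.0395 m.
E = 1.23 + 0.0395 = 1.2695 m.

1.2695


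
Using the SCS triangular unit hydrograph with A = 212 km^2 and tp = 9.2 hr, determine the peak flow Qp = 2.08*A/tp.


SCS formula: Qp = 2.08 * A / tp.
Qp = 2.08 * 212 / 9.2
   = 440.96 / 9.2
   = 47.93 m^3/s per cm.

47.93


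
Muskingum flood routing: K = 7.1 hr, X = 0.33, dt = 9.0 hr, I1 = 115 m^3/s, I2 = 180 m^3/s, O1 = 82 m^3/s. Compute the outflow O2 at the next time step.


Muskingum coefficients:
denom = 2*K*(1-X) + dt = 2*7.1*(1-0.33) + 9.0 = 18.514.
C0 = (dt - 2*K*X)/denom = (9.0 - 2*7.1*0.33)/18.514 = 0.233.
C1 = (dt + 2*K*X)/denom = (9.0 + 2*7.1*0.33)/18.514 = 0.7392.
C2 = (2*K*(1-X) - dt)/denom = 0.0278.
O2 = C0*I2 + C1*I1 + C2*O1
   = 0.233*180 + 0.7392*115 + 0.0278*82
   = 129.23 m^3/s.

129.23


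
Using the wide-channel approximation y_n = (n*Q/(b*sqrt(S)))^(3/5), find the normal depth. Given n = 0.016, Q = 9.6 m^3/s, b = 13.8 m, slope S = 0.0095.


We use the wide-channel approximation y_n = (n*Q/(b*sqrt(S)))^(3/5).
sqrt(S) = sqrt(0.0095) = 0.097468.
Numerator: n*Q = 0.016 * 9.6 = 0.1536.
Denominator: b*sqrt(S) = 13.8 * 0.097468 = 1.345058.
arg = 0.1142.
y_n = 0.1142^(3/5) = 0.272 m.

0.272


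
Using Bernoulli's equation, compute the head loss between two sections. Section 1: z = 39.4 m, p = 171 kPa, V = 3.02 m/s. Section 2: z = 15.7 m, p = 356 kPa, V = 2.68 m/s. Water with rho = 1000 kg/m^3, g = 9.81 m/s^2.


Total head at each section: H = z + p/(rho*g) + V^2/(2g).
H1 = 39.4 + 171*1000/(1000*9.81) + 3.02^2/(2*9.81)
   = 39.4 + 17.431 + 0.4649
   = 57.296 m.
H2 = 15.7 + 356*1000/(1000*9.81) + 2.68^2/(2*9.81)
   = 15.7 + 36.29 + 0.3661
   = 52.356 m.
h_L = H1 - H2 = 57.296 - 52.356 = 4.94 m.

4.94


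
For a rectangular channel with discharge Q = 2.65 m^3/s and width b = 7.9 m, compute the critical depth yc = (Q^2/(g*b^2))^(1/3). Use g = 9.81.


Using yc = (Q^2 / (g * b^2))^(1/3):
Q^2 = 2.65^2 = 7.02.
g * b^2 = 9.81 * 7.9^2 = 9.81 * 62.41 = 612.24.
Q^2 / (g*b^2) = 7.02 / 612.24 = 0.0115.
yc = 0.0115^(1/3) = 0.2255 m.

0.2255


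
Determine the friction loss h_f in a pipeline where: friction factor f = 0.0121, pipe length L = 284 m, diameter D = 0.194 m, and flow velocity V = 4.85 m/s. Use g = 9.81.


Darcy-Weisbach equation: h_f = f * (L/D) * V^2/(2g).
f * L/D = 0.0121 * 284/0.194 = 17.7134.
V^2/(2g) = 4.85^2 / (2*9.81) = 23.5225 / 19.62 = 1.1989 m.
h_f = 17.7134 * 1.1989 = 21.237 m.

21.237


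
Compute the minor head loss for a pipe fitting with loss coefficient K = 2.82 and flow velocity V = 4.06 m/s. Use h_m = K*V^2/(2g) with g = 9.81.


Minor loss formula: h_m = K * V^2/(2g).
V^2 = 4.06^2 = 16.4836.
V^2/(2g) = 16.4836 / 19.62 = 0.8401 m.
h_m = 2.82 * 0.8401 = 2.3692 m.

2.3692


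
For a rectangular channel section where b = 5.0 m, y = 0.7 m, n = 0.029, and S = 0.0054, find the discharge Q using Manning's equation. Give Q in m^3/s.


For a rectangular channel, the cross-sectional area A = b * y = 5.0 * 0.7 = 3.5 m^2.
The wetted perimeter P = b + 2y = 5.0 + 2*0.7 = 6.4 m.
Hydraulic radius R = A/P = 3.5/6.4 = 0.5469 m.
Velocity V = (1/n)*R^(2/3)*S^(1/2) = (1/0.029)*0.5469^(2/3)*0.0054^(1/2) = 1.6946 m/s.
Discharge Q = A * V = 3.5 * 1.6946 = 5.931 m^3/s.

5.931


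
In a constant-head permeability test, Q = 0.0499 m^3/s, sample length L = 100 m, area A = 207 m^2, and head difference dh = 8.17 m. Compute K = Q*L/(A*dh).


From K = Q*L / (A*dh):
Numerator: Q*L = 0.0499 * 100 = 4.99.
Denominator: A*dh = 207 * 8.17 = 1691.19.
K = 4.99 / 1691.19 = 0.002951 m/s.

0.002951


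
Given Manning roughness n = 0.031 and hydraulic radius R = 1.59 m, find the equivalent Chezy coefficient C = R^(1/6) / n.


The Chezy coefficient relates to Manning's n through C = R^(1/6) / n.
R^(1/6) = 1.59^(1/6) = 1.080354.
C = 1.080354 / 0.031 = 34.85 m^(1/2)/s.

34.85


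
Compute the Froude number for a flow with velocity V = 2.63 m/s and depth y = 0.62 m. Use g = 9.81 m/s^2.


The Froude number is defined as Fr = V / sqrt(g*y).
g*y = 9.81 * 0.62 = 6.0822.
sqrt(g*y) = sqrt(6.0822) = 2.4662.
Fr = 2.63 / 2.4662 = 1.0664.

1.0664


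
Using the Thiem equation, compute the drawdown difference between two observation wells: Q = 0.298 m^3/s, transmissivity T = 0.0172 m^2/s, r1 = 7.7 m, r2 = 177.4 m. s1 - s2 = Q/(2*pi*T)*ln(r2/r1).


Thiem equation: s1 - s2 = Q/(2*pi*T) * ln(r2/r1).
ln(r2/r1) = ln(177.4/7.7) = 3.1372.
Q/(2*pi*T) = 0.298 / (2*pi*0.0172) = 0.298 / 0.1081 = 2.7575.
s1 - s2 = 2.7575 * 3.1372 = 8.6506 m.

8.6506


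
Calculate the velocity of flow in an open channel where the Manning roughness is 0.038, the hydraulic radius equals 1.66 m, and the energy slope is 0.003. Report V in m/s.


Manning's equation gives V = (1/n) * R^(2/3) * S^(1/2).
First, compute R^(2/3) = 1.66^(2/3) = 1.402.
Next, S^(1/2) = 0.003^(1/2) = 0.054772.
Then 1/n = 1/0.038 = 26.32.
V = 26.32 * 1.402 * 0.054772 = 2.0208 m/s.

2.0208


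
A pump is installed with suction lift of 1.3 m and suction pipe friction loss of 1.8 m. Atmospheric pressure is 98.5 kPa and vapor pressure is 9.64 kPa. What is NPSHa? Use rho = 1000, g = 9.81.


NPSHa = p_atm/(rho*g) - z_s - hf_s - p_vap/(rho*g).
p_atm/(rho*g) = 98.5*1000 / (1000*9.81) = 10.041 m.
p_vap/(rho*g) = 9.64*1000 / (1000*9.81) = 0.983 m.
NPSHa = 10.041 - 1.3 - 1.8 - 0.983
      = 5.96 m.

5.96


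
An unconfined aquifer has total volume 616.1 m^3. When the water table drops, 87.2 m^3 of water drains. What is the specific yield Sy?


Specific yield Sy = Volume drained / Total volume.
Sy = 87.2 / 616.1
   = 0.1415.

0.1415


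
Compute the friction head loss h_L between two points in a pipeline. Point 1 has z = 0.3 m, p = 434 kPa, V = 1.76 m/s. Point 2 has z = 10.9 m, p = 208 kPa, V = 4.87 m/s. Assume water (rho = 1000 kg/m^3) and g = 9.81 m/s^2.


Total head at each section: H = z + p/(rho*g) + V^2/(2g).
H1 = 0.3 + 434*1000/(1000*9.81) + 1.76^2/(2*9.81)
   = 0.3 + 44.241 + 0.1579
   = 44.698 m.
H2 = 10.9 + 208*1000/(1000*9.81) + 4.87^2/(2*9.81)
   = 10.9 + 21.203 + 1.2088
   = 33.312 m.
h_L = H1 - H2 = 44.698 - 33.312 = 11.387 m.

11.387


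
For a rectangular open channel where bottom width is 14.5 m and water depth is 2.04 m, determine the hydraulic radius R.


For a rectangular section:
Flow area A = b * y = 14.5 * 2.04 = 29.58 m^2.
Wetted perimeter P = b + 2y = 14.5 + 2*2.04 = 18.58 m.
Hydraulic radius R = A/P = 29.58 / 18.58 = 1.592 m.

1.592


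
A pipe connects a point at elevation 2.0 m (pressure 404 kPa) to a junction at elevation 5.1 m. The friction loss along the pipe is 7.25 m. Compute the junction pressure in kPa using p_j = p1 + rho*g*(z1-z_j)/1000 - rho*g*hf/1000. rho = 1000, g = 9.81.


Junction pressure: p_j = p1 + rho*g*(z1 - z_j)/1000 - rho*g*hf/1000.
Elevation term = 1000*9.81*(2.0 - 5.1)/1000 = -30.411 kPa.
Friction term = 1000*9.81*7.25/1000 = 71.123 kPa.
p_j = 404 + -30.411 - 71.123 = 302.47 kPa.

302.47


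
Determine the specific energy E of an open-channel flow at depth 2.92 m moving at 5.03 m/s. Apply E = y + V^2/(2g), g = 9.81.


Specific energy E = y + V^2/(2g).
Velocity head = V^2/(2g) = 5.03^2 / (2*9.81) = 25.3009 / 19.62 = 1.2895 m.
E = 2.92 + 1.2895 = 4.2095 m.

4.2095


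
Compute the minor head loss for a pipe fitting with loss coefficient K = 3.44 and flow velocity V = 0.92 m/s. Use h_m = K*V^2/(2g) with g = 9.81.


Minor loss formula: h_m = K * V^2/(2g).
V^2 = 0.92^2 = 0.8464.
V^2/(2g) = 0.8464 / 19.62 = 0.0431 m.
h_m = 3.44 * 0.0431 = 0.1484 m.

0.1484


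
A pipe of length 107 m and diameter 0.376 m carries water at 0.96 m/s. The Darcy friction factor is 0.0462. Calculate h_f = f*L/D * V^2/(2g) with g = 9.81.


Darcy-Weisbach equation: h_f = f * (L/D) * V^2/(2g).
f * L/D = 0.0462 * 107/0.376 = 13.1473.
V^2/(2g) = 0.96^2 / (2*9.81) = 0.9216 / 19.62 = 0.047 m.
h_f = 13.1473 * 0.047 = 0.618 m.

0.618


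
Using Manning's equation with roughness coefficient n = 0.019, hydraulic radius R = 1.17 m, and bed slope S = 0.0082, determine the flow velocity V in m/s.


Manning's equation gives V = (1/n) * R^(2/3) * S^(1/2).
First, compute R^(2/3) = 1.17^(2/3) = 1.1103.
Next, S^(1/2) = 0.0082^(1/2) = 0.090554.
Then 1/n = 1/0.019 = 52.63.
V = 52.63 * 1.1103 * 0.090554 = 5.2919 m/s.

5.2919


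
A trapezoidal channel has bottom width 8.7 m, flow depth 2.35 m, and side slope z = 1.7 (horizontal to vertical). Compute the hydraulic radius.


For a trapezoidal section with side slope z:
A = (b + z*y)*y = (8.7 + 1.7*2.35)*2.35 = 29.833 m^2.
P = b + 2*y*sqrt(1 + z^2) = 8.7 + 2*2.35*sqrt(1 + 1.7^2) = 17.97 m.
R = A/P = 29.833 / 17.97 = 1.6602 m.

1.6602


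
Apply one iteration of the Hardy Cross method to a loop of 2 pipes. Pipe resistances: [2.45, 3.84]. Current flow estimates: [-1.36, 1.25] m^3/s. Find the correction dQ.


Numerator terms (r*Q*|Q|): 2.45*-1.36*|-1.36| = -4.5315; 3.84*1.25*|1.25| = 6.0.
Sum of numerator = 1.4685.
Denominator terms (r*|Q|): 2.45*|-1.36| = 3.332; 3.84*|1.25| = 4.8.
2 * sum of denominator = 2 * 8.132 = 16.264.
dQ = -1.4685 / 16.264 = -0.0903 m^3/s.

-0.0903


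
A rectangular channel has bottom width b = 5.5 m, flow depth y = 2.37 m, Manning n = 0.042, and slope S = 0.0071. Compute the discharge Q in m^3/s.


For a rectangular channel, the cross-sectional area A = b * y = 5.5 * 2.37 = 13.04 m^2.
The wetted perimeter P = b + 2y = 5.5 + 2*2.37 = 10.24 m.
Hydraulic radius R = A/P = 13.04/10.24 = 1.2729 m.
Velocity V = (1/n)*R^(2/3)*S^(1/2) = (1/0.042)*1.2729^(2/3)*0.0071^(1/2) = 2.3564 m/s.
Discharge Q = A * V = 13.04 * 2.3564 = 30.716 m^3/s.

30.716


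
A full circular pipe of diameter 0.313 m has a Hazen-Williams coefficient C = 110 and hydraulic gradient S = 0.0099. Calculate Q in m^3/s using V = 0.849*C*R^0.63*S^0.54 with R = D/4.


For a full circular pipe, R = D/4 = 0.313/4 = 0.0783 m.
V = 0.849 * 110 * 0.0783^0.63 * 0.0099^0.54
  = 0.849 * 110 * 0.200861 * 0.082726
  = 1.5518 m/s.
Pipe area A = pi*D^2/4 = pi*0.313^2/4 = 0.0769 m^2.
Q = A * V = 0.0769 * 1.5518 = 0.1194 m^3/s.

0.1194


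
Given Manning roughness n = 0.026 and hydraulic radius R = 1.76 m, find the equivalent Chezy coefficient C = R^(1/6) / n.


The Chezy coefficient relates to Manning's n through C = R^(1/6) / n.
R^(1/6) = 1.76^(1/6) = 1.0988.
C = 1.0988 / 0.026 = 42.26 m^(1/2)/s.

42.26


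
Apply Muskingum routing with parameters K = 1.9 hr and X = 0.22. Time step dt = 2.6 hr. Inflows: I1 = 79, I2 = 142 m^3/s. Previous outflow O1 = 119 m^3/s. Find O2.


Muskingum coefficients:
denom = 2*K*(1-X) + dt = 2*1.9*(1-0.22) + 2.6 = 5.564.
C0 = (dt - 2*K*X)/denom = (2.6 - 2*1.9*0.22)/5.564 = 0.317.
C1 = (dt + 2*K*X)/denom = (2.6 + 2*1.9*0.22)/5.564 = 0.6175.
C2 = (2*K*(1-X) - dt)/denom = 0.0654.
O2 = C0*I2 + C1*I1 + C2*O1
   = 0.317*142 + 0.6175*79 + 0.0654*119
   = 101.59 m^3/s.

101.59


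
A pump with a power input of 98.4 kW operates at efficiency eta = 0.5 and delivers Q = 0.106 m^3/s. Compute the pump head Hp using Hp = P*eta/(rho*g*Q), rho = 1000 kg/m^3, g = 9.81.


Pump head formula: Hp = P * eta / (rho * g * Q).
Numerator: P * eta = 98.4 * 1000 * 0.5 = 49200.0 W.
Denominator: rho * g * Q = 1000 * 9.81 * 0.106 = 1039.86.
Hp = 49200.0 / 1039.86 = 47.31 m.

47.31


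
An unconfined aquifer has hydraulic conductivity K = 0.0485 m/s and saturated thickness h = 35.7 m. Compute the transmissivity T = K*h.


Transmissivity is defined as T = K * h.
T = 0.0485 * 35.7
  = 1.7315 m^2/s.

1.7315


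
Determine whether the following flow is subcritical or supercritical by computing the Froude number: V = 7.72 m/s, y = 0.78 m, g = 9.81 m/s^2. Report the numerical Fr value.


The Froude number is defined as Fr = V / sqrt(g*y).
g*y = 9.81 * 0.78 = 7.6518.
sqrt(g*y) = sqrt(7.6518) = 2.7662.
Fr = 7.72 / 2.7662 = 2.7908.
Since Fr > 1, the flow is supercritical.

2.7908


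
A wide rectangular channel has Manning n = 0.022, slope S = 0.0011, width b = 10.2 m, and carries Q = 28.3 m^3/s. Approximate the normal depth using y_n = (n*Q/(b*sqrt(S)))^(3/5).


We use the wide-channel approximation y_n = (n*Q/(b*sqrt(S)))^(3/5).
sqrt(S) = sqrt(0.0011) = 0.033166.
Numerator: n*Q = 0.022 * 28.3 = 0.6226.
Denominator: b*sqrt(S) = 10.2 * 0.033166 = 0.338293.
arg = 1.8404.
y_n = 1.8404^(3/5) = 1.4419 m.

1.4419


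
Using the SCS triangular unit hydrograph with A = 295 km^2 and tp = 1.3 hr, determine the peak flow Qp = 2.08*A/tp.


SCS formula: Qp = 2.08 * A / tp.
Qp = 2.08 * 295 / 1.3
   = 613.6 / 1.3
   = 472.0 m^3/s per cm.

472.0


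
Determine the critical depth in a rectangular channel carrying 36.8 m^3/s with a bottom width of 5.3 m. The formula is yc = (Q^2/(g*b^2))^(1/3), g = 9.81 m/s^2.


Using yc = (Q^2 / (g * b^2))^(1/3):
Q^2 = 36.8^2 = 1354.24.
g * b^2 = 9.81 * 5.3^2 = 9.81 * 28.09 = 275.56.
Q^2 / (g*b^2) = 1354.24 / 275.56 = 4.9145.
yc = 4.9145^(1/3) = 1.7002 m.

1.7002


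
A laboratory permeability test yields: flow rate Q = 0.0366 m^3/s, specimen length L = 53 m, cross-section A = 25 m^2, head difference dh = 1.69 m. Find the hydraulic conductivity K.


From K = Q*L / (A*dh):
Numerator: Q*L = 0.0366 * 53 = 1.9398.
Denominator: A*dh = 25 * 1.69 = 42.25.
K = 1.9398 / 42.25 = 0.045912 m/s.

0.045912


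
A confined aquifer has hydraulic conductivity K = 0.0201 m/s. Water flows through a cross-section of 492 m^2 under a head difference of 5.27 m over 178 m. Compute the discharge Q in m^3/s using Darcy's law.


Darcy's law: Q = K * A * i, where i = dh/L.
Hydraulic gradient i = 5.27 / 178 = 0.029607.
Q = 0.0201 * 492 * 0.029607
  = 0.2928 m^3/s.

0.2928


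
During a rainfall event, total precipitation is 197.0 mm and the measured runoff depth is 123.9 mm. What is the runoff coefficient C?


The runoff coefficient C = runoff depth / rainfall depth.
C = 123.9 / 197.0
  = 0.6289.

0.6289


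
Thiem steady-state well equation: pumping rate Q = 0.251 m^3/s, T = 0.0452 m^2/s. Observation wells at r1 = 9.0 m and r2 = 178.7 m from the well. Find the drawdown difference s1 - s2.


Thiem equation: s1 - s2 = Q/(2*pi*T) * ln(r2/r1).
ln(r2/r1) = ln(178.7/9.0) = 2.9885.
Q/(2*pi*T) = 0.251 / (2*pi*0.0452) = 0.251 / 0.284 = 0.8838.
s1 - s2 = 0.8838 * 2.9885 = 2.6412 m.

2.6412


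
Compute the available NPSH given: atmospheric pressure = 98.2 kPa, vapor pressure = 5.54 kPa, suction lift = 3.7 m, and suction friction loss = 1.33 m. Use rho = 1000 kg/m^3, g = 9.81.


NPSHa = p_atm/(rho*g) - z_s - hf_s - p_vap/(rho*g).
p_atm/(rho*g) = 98.2*1000 / (1000*9.81) = 10.01 m.
p_vap/(rho*g) = 5.54*1000 / (1000*9.81) = 0.565 m.
NPSHa = 10.01 - 3.7 - 1.33 - 0.565
      = 4.42 m.

4.42


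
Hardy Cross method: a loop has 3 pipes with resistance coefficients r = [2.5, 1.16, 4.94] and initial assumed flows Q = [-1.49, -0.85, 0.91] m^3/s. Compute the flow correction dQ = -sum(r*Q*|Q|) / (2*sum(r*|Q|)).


Numerator terms (r*Q*|Q|): 2.5*-1.49*|-1.49| = -5.5503; 1.16*-0.85*|-0.85| = -0.8381; 4.94*0.91*|0.91| = 4.0908.
Sum of numerator = -2.2975.
Denominator terms (r*|Q|): 2.5*|-1.49| = 3.725; 1.16*|-0.85| = 0.986; 4.94*|0.91| = 4.4954.
2 * sum of denominator = 2 * 9.2064 = 18.4128.
dQ = --2.2975 / 18.4128 = 0.1248 m^3/s.

0.1248


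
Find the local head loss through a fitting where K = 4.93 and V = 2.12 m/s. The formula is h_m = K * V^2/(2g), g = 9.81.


Minor loss formula: h_m = K * V^2/(2g).
V^2 = 2.12^2 = 4.4944.
V^2/(2g) = 4.4944 / 19.62 = 0.2291 m.
h_m = 4.93 * 0.2291 = 1.1293 m.

1.1293


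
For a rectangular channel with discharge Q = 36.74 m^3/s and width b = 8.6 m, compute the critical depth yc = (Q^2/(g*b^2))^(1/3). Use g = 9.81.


Using yc = (Q^2 / (g * b^2))^(1/3):
Q^2 = 36.74^2 = 1349.83.
g * b^2 = 9.81 * 8.6^2 = 9.81 * 73.96 = 725.55.
Q^2 / (g*b^2) = 1349.83 / 725.55 = 1.8604.
yc = 1.8604^(1/3) = 1.2299 m.

1.2299


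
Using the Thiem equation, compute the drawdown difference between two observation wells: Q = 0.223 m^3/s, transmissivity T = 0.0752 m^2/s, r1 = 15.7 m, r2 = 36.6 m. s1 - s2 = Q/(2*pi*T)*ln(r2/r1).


Thiem equation: s1 - s2 = Q/(2*pi*T) * ln(r2/r1).
ln(r2/r1) = ln(36.6/15.7) = 0.8464.
Q/(2*pi*T) = 0.223 / (2*pi*0.0752) = 0.223 / 0.4725 = 0.472.
s1 - s2 = 0.472 * 0.8464 = 0.3995 m.

0.3995


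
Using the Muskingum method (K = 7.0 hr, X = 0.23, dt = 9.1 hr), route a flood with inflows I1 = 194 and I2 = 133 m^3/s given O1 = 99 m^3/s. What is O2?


Muskingum coefficients:
denom = 2*K*(1-X) + dt = 2*7.0*(1-0.23) + 9.1 = 19.88.
C0 = (dt - 2*K*X)/denom = (9.1 - 2*7.0*0.23)/19.88 = 0.2958.
C1 = (dt + 2*K*X)/denom = (9.1 + 2*7.0*0.23)/19.88 = 0.6197.
C2 = (2*K*(1-X) - dt)/denom = 0.0845.
O2 = C0*I2 + C1*I1 + C2*O1
   = 0.2958*133 + 0.6197*194 + 0.0845*99
   = 167.93 m^3/s.

167.93


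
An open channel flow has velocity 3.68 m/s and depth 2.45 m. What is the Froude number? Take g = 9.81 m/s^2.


The Froude number is defined as Fr = V / sqrt(g*y).
g*y = 9.81 * 2.45 = 24.0345.
sqrt(g*y) = sqrt(24.0345) = 4.9025.
Fr = 3.68 / 4.9025 = 0.7506.

0.7506


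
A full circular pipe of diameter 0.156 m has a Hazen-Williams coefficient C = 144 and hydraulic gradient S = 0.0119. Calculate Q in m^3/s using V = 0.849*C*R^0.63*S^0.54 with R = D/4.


For a full circular pipe, R = D/4 = 0.156/4 = 0.039 m.
V = 0.849 * 144 * 0.039^0.63 * 0.0119^0.54
  = 0.849 * 144 * 0.12953 * 0.091368
  = 1.4469 m/s.
Pipe area A = pi*D^2/4 = pi*0.156^2/4 = 0.0191 m^2.
Q = A * V = 0.0191 * 1.4469 = 0.0277 m^3/s.

0.0277


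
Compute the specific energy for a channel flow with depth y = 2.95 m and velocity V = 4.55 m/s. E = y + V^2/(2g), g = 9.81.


Specific energy E = y + V^2/(2g).
Velocity head = V^2/(2g) = 4.55^2 / (2*9.81) = 20.7025 / 19.62 = 1.0552 m.
E = 2.95 + 1.0552 = 4.0052 m.

4.0052


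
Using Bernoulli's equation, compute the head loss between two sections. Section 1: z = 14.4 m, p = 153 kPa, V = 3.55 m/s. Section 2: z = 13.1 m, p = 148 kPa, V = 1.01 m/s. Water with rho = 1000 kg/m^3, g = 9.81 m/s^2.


Total head at each section: H = z + p/(rho*g) + V^2/(2g).
H1 = 14.4 + 153*1000/(1000*9.81) + 3.55^2/(2*9.81)
   = 14.4 + 15.596 + 0.6423
   = 30.639 m.
H2 = 13.1 + 148*1000/(1000*9.81) + 1.01^2/(2*9.81)
   = 13.1 + 15.087 + 0.052
   = 28.239 m.
h_L = H1 - H2 = 30.639 - 28.239 = 2.4 m.

2.4


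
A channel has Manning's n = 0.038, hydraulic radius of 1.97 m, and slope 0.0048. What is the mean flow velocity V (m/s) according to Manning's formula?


Manning's equation gives V = (1/n) * R^(2/3) * S^(1/2).
First, compute R^(2/3) = 1.97^(2/3) = 1.5715.
Next, S^(1/2) = 0.0048^(1/2) = 0.069282.
Then 1/n = 1/0.038 = 26.32.
V = 26.32 * 1.5715 * 0.069282 = 2.8652 m/s.

2.8652


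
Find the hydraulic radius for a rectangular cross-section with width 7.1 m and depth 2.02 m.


For a rectangular section:
Flow area A = b * y = 7.1 * 2.02 = 14.34 m^2.
Wetted perimeter P = b + 2y = 7.1 + 2*2.02 = 11.14 m.
Hydraulic radius R = A/P = 14.34 / 11.14 = 1.2874 m.

1.2874


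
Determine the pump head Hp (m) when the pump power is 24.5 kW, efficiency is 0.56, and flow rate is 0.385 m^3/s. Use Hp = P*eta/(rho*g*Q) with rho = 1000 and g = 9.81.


Pump head formula: Hp = P * eta / (rho * g * Q).
Numerator: P * eta = 24.5 * 1000 * 0.56 = 13720.0 W.
Denominator: rho * g * Q = 1000 * 9.81 * 0.385 = 3776.85.
Hp = 13720.0 / 3776.85 = 3.63 m.

3.63


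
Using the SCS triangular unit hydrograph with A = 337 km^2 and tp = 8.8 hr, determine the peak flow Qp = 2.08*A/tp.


SCS formula: Qp = 2.08 * A / tp.
Qp = 2.08 * 337 / 8.8
   = 700.96 / 8.8
   = 79.65 m^3/s per cm.

79.65


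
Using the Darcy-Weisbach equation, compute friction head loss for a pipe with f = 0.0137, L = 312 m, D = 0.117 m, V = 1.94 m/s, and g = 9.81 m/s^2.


Darcy-Weisbach equation: h_f = f * (L/D) * V^2/(2g).
f * L/D = 0.0137 * 312/0.117 = 36.5333.
V^2/(2g) = 1.94^2 / (2*9.81) = 3.7636 / 19.62 = 0.1918 m.
h_f = 36.5333 * 0.1918 = 7.008 m.

7.008


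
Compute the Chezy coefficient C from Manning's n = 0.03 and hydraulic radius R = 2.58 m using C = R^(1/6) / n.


The Chezy coefficient relates to Manning's n through C = R^(1/6) / n.
R^(1/6) = 2.58^(1/6) = 1.171125.
C = 1.171125 / 0.03 = 39.04 m^(1/2)/s.

39.04


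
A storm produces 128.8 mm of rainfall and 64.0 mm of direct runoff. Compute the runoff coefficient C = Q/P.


The runoff coefficient C = runoff depth / rainfall depth.
C = 64.0 / 128.8
  = 0.4969.

0.4969


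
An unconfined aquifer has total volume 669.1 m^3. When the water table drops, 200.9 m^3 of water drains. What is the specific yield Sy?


Specific yield Sy = Volume drained / Total volume.
Sy = 200.9 / 669.1
   = 0.3003.

0.3003


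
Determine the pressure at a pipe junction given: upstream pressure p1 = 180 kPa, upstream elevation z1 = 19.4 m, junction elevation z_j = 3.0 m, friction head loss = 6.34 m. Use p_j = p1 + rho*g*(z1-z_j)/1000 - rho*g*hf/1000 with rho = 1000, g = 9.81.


Junction pressure: p_j = p1 + rho*g*(z1 - z_j)/1000 - rho*g*hf/1000.
Elevation term = 1000*9.81*(19.4 - 3.0)/1000 = 160.884 kPa.
Friction term = 1000*9.81*6.34/1000 = 62.195 kPa.
p_j = 180 + 160.884 - 62.195 = 278.69 kPa.

278.69


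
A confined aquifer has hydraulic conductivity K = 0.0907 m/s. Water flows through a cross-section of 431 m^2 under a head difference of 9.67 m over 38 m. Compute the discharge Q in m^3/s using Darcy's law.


Darcy's law: Q = K * A * i, where i = dh/L.
Hydraulic gradient i = 9.67 / 38 = 0.254474.
Q = 0.0907 * 431 * 0.254474
  = 9.9478 m^3/s.

9.9478
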